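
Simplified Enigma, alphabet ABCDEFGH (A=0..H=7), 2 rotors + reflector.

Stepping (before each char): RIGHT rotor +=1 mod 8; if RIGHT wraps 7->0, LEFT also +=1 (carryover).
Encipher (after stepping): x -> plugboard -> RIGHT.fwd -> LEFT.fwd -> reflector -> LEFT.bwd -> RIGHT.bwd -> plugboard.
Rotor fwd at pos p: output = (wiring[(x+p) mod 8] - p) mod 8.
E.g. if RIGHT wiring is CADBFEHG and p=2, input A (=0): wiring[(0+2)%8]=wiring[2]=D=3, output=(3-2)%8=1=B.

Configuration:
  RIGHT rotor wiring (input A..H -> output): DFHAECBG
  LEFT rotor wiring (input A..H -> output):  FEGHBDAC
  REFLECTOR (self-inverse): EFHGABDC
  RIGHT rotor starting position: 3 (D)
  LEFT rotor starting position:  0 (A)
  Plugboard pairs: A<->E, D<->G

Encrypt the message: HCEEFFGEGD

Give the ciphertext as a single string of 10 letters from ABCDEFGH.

Char 1 ('H'): step: R->4, L=0; H->plug->H->R->E->L->B->refl->F->L'->A->R'->A->plug->E
Char 2 ('C'): step: R->5, L=0; C->plug->C->R->B->L->E->refl->A->L'->G->R'->D->plug->G
Char 3 ('E'): step: R->6, L=0; E->plug->A->R->D->L->H->refl->C->L'->H->R'->D->plug->G
Char 4 ('E'): step: R->7, L=0; E->plug->A->R->H->L->C->refl->H->L'->D->R'->G->plug->D
Char 5 ('F'): step: R->0, L->1 (L advanced); F->plug->F->R->C->L->G->refl->D->L'->A->R'->D->plug->G
Char 6 ('F'): step: R->1, L=1; F->plug->F->R->A->L->D->refl->G->L'->C->R'->H->plug->H
Char 7 ('G'): step: R->2, L=1; G->plug->D->R->A->L->D->refl->G->L'->C->R'->C->plug->C
Char 8 ('E'): step: R->3, L=1; E->plug->A->R->F->L->H->refl->C->L'->E->R'->H->plug->H
Char 9 ('G'): step: R->4, L=1; G->plug->D->R->C->L->G->refl->D->L'->A->R'->A->plug->E
Char 10 ('D'): step: R->5, L=1; D->plug->G->R->D->L->A->refl->E->L'->H->R'->H->plug->H

Answer: EGGDGHCHEH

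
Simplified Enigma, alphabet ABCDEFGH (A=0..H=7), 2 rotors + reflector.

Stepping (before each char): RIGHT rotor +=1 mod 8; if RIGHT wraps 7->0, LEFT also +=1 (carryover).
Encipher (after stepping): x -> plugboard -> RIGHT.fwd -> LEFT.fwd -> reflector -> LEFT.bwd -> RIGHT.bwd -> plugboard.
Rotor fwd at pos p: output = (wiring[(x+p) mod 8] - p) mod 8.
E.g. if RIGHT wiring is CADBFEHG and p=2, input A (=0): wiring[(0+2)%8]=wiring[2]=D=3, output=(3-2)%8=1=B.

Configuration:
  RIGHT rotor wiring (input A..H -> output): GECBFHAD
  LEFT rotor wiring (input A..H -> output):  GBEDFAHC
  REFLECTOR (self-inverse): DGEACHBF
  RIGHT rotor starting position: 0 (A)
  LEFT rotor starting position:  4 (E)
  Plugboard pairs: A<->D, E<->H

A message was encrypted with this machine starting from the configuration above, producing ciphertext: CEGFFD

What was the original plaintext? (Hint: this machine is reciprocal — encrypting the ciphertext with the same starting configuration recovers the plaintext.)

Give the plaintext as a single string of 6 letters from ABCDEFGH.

Answer: DHCBHA

Derivation:
Char 1 ('C'): step: R->1, L=4; C->plug->C->R->A->L->B->refl->G->L'->D->R'->A->plug->D
Char 2 ('E'): step: R->2, L=4; E->plug->H->R->C->L->D->refl->A->L'->G->R'->E->plug->H
Char 3 ('G'): step: R->3, L=4; G->plug->G->R->B->L->E->refl->C->L'->E->R'->C->plug->C
Char 4 ('F'): step: R->4, L=4; F->plug->F->R->A->L->B->refl->G->L'->D->R'->B->plug->B
Char 5 ('F'): step: R->5, L=4; F->plug->F->R->F->L->F->refl->H->L'->H->R'->E->plug->H
Char 6 ('D'): step: R->6, L=4; D->plug->A->R->C->L->D->refl->A->L'->G->R'->D->plug->A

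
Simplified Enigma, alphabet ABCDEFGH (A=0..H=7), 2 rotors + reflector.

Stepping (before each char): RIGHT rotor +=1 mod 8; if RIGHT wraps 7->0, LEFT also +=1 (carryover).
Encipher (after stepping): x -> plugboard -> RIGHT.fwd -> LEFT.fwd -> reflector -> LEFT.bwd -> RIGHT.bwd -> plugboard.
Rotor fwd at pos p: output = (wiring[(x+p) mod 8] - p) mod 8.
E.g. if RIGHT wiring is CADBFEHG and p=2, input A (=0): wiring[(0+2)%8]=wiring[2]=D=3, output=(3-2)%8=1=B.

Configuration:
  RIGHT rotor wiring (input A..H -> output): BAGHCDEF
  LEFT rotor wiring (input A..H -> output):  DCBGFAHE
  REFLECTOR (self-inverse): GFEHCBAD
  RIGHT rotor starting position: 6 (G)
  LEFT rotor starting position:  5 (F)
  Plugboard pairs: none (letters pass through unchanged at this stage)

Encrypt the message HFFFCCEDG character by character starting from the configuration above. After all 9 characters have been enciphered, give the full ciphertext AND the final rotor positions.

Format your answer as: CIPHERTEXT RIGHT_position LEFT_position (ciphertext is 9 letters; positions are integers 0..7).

Char 1 ('H'): step: R->7, L=5; H->plug->H->R->F->L->E->refl->C->L'->B->R'->C->plug->C
Char 2 ('F'): step: R->0, L->6 (L advanced); F->plug->F->R->D->L->E->refl->C->L'->H->R'->D->plug->D
Char 3 ('F'): step: R->1, L=6; F->plug->F->R->D->L->E->refl->C->L'->H->R'->A->plug->A
Char 4 ('F'): step: R->2, L=6; F->plug->F->R->D->L->E->refl->C->L'->H->R'->G->plug->G
Char 5 ('C'): step: R->3, L=6; C->plug->C->R->A->L->B->refl->F->L'->C->R'->E->plug->E
Char 6 ('C'): step: R->4, L=6; C->plug->C->R->A->L->B->refl->F->L'->C->R'->G->plug->G
Char 7 ('E'): step: R->5, L=6; E->plug->E->R->D->L->E->refl->C->L'->H->R'->B->plug->B
Char 8 ('D'): step: R->6, L=6; D->plug->D->R->C->L->F->refl->B->L'->A->R'->E->plug->E
Char 9 ('G'): step: R->7, L=6; G->plug->G->R->E->L->D->refl->H->L'->G->R'->A->plug->A
Final: ciphertext=CDAGEGBEA, RIGHT=7, LEFT=6

Answer: CDAGEGBEA 7 6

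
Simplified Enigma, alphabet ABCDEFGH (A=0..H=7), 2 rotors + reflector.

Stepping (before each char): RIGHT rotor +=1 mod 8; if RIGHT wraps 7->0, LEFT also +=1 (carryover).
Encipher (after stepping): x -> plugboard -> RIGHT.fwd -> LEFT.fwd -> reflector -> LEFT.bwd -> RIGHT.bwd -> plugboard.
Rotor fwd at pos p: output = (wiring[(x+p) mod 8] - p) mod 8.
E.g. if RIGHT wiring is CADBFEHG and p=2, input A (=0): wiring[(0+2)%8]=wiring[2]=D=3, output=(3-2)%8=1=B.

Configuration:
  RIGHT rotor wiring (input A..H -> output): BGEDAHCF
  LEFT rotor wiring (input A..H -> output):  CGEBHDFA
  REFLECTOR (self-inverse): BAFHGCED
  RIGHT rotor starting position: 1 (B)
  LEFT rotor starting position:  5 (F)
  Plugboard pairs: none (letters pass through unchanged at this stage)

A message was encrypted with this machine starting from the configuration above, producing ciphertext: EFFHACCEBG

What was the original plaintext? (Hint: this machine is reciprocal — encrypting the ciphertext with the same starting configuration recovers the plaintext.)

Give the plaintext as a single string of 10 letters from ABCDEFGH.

Answer: CAEFHHGBGF

Derivation:
Char 1 ('E'): step: R->2, L=5; E->plug->E->R->A->L->G->refl->E->L'->G->R'->C->plug->C
Char 2 ('F'): step: R->3, L=5; F->plug->F->R->G->L->E->refl->G->L'->A->R'->A->plug->A
Char 3 ('F'): step: R->4, L=5; F->plug->F->R->C->L->D->refl->H->L'->F->R'->E->plug->E
Char 4 ('H'): step: R->5, L=5; H->plug->H->R->D->L->F->refl->C->L'->H->R'->F->plug->F
Char 5 ('A'): step: R->6, L=5; A->plug->A->R->E->L->B->refl->A->L'->B->R'->H->plug->H
Char 6 ('C'): step: R->7, L=5; C->plug->C->R->H->L->C->refl->F->L'->D->R'->H->plug->H
Char 7 ('C'): step: R->0, L->6 (L advanced); C->plug->C->R->E->L->G->refl->E->L'->C->R'->G->plug->G
Char 8 ('E'): step: R->1, L=6; E->plug->E->R->G->L->B->refl->A->L'->D->R'->B->plug->B
Char 9 ('B'): step: R->2, L=6; B->plug->B->R->B->L->C->refl->F->L'->H->R'->G->plug->G
Char 10 ('G'): step: R->3, L=6; G->plug->G->R->D->L->A->refl->B->L'->G->R'->F->plug->F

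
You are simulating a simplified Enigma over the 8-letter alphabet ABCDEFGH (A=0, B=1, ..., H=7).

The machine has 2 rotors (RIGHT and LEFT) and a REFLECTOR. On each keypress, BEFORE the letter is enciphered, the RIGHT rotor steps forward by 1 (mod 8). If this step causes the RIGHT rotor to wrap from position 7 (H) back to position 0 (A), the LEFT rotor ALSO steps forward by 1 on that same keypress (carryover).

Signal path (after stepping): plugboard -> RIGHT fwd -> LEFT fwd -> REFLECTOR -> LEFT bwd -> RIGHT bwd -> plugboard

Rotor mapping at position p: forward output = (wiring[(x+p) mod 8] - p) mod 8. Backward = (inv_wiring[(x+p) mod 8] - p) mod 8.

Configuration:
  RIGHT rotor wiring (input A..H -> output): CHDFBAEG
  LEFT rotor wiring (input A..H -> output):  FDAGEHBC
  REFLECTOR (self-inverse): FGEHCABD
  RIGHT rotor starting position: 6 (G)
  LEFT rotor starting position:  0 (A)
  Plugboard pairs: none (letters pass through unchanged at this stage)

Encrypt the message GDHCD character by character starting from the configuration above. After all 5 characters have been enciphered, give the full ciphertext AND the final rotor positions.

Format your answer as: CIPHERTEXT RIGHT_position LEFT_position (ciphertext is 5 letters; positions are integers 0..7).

Answer: HAFGE 3 1

Derivation:
Char 1 ('G'): step: R->7, L=0; G->plug->G->R->B->L->D->refl->H->L'->F->R'->H->plug->H
Char 2 ('D'): step: R->0, L->1 (L advanced); D->plug->D->R->F->L->A->refl->F->L'->C->R'->A->plug->A
Char 3 ('H'): step: R->1, L=1; H->plug->H->R->B->L->H->refl->D->L'->D->R'->F->plug->F
Char 4 ('C'): step: R->2, L=1; C->plug->C->R->H->L->E->refl->C->L'->A->R'->G->plug->G
Char 5 ('D'): step: R->3, L=1; D->plug->D->R->B->L->H->refl->D->L'->D->R'->E->plug->E
Final: ciphertext=HAFGE, RIGHT=3, LEFT=1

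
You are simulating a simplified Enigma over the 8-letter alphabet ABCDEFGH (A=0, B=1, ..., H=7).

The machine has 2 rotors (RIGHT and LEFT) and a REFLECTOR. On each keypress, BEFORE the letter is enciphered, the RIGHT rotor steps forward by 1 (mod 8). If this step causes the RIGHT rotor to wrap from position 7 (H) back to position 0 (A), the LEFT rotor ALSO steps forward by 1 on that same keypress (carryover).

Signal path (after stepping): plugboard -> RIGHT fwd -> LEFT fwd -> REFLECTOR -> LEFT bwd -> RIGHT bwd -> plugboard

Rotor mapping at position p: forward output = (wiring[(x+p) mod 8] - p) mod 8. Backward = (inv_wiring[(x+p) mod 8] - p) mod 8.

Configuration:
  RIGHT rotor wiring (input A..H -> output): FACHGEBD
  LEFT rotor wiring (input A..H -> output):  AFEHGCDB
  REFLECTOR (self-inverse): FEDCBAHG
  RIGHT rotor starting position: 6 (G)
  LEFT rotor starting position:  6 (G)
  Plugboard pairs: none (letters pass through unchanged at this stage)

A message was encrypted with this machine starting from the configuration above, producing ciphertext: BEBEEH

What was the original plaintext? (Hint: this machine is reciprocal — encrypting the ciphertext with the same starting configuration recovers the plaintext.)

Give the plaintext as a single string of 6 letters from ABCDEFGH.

Char 1 ('B'): step: R->7, L=6; B->plug->B->R->G->L->A->refl->F->L'->A->R'->E->plug->E
Char 2 ('E'): step: R->0, L->7 (L advanced); E->plug->E->R->G->L->D->refl->C->L'->A->R'->B->plug->B
Char 3 ('B'): step: R->1, L=7; B->plug->B->R->B->L->B->refl->E->L'->H->R'->A->plug->A
Char 4 ('E'): step: R->2, L=7; E->plug->E->R->H->L->E->refl->B->L'->B->R'->F->plug->F
Char 5 ('E'): step: R->3, L=7; E->plug->E->R->A->L->C->refl->D->L'->G->R'->D->plug->D
Char 6 ('H'): step: R->4, L=7; H->plug->H->R->D->L->F->refl->A->L'->E->R'->F->plug->F

Answer: EBAFDF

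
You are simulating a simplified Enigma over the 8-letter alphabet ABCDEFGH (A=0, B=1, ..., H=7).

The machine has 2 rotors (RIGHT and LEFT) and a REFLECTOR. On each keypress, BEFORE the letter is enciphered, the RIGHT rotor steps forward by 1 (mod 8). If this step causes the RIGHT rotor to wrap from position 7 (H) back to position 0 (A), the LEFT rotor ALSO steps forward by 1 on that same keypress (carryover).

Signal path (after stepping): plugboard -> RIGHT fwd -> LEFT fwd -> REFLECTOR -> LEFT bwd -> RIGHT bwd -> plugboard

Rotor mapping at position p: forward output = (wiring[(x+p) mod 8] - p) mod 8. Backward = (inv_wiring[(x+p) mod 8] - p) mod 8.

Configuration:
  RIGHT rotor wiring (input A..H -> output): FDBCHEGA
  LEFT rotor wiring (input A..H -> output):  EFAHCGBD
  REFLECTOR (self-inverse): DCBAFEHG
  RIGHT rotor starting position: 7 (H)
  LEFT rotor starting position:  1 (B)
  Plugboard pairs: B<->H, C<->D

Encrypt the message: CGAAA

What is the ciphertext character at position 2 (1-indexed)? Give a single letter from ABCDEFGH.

Char 1 ('C'): step: R->0, L->2 (L advanced); C->plug->D->R->C->L->A->refl->D->L'->H->R'->E->plug->E
Char 2 ('G'): step: R->1, L=2; G->plug->G->R->H->L->D->refl->A->L'->C->R'->A->plug->A

A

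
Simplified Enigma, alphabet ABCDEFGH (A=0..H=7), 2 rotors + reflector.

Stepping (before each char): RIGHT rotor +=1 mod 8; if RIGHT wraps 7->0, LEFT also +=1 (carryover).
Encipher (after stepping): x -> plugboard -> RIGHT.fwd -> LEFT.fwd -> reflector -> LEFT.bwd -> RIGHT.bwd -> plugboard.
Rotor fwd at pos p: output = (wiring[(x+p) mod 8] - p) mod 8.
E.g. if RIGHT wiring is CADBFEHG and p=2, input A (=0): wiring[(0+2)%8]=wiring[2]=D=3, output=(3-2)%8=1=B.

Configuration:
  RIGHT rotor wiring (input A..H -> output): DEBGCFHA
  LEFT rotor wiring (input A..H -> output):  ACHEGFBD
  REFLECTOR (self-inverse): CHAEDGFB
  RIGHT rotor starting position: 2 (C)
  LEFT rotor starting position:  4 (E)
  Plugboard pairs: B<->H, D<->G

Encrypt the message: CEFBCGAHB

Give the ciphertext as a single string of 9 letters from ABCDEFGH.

Char 1 ('C'): step: R->3, L=4; C->plug->C->R->C->L->F->refl->G->L'->F->R'->E->plug->E
Char 2 ('E'): step: R->4, L=4; E->plug->E->R->H->L->A->refl->C->L'->A->R'->F->plug->F
Char 3 ('F'): step: R->5, L=4; F->plug->F->R->E->L->E->refl->D->L'->G->R'->D->plug->G
Char 4 ('B'): step: R->6, L=4; B->plug->H->R->H->L->A->refl->C->L'->A->R'->F->plug->F
Char 5 ('C'): step: R->7, L=4; C->plug->C->R->F->L->G->refl->F->L'->C->R'->D->plug->G
Char 6 ('G'): step: R->0, L->5 (L advanced); G->plug->D->R->G->L->H->refl->B->L'->H->R'->G->plug->D
Char 7 ('A'): step: R->1, L=5; A->plug->A->R->D->L->D->refl->E->L'->B->R'->D->plug->G
Char 8 ('H'): step: R->2, L=5; H->plug->B->R->E->L->F->refl->G->L'->C->R'->H->plug->B
Char 9 ('B'): step: R->3, L=5; B->plug->H->R->G->L->H->refl->B->L'->H->R'->B->plug->H

Answer: EFGFGDGBH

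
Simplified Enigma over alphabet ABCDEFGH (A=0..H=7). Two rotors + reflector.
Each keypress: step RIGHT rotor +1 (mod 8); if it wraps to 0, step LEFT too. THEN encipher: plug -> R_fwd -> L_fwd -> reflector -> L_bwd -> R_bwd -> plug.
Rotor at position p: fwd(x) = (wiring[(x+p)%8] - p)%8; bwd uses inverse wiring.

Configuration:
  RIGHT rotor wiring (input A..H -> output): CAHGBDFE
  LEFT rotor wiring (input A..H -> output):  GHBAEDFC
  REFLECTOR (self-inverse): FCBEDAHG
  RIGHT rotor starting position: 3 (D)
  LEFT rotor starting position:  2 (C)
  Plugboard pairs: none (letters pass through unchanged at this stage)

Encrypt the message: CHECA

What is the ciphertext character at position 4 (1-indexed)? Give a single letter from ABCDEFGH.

Char 1 ('C'): step: R->4, L=2; C->plug->C->R->B->L->G->refl->H->L'->A->R'->D->plug->D
Char 2 ('H'): step: R->5, L=2; H->plug->H->R->E->L->D->refl->E->L'->G->R'->A->plug->A
Char 3 ('E'): step: R->6, L=2; E->plug->E->R->B->L->G->refl->H->L'->A->R'->F->plug->F
Char 4 ('C'): step: R->7, L=2; C->plug->C->R->B->L->G->refl->H->L'->A->R'->D->plug->D

D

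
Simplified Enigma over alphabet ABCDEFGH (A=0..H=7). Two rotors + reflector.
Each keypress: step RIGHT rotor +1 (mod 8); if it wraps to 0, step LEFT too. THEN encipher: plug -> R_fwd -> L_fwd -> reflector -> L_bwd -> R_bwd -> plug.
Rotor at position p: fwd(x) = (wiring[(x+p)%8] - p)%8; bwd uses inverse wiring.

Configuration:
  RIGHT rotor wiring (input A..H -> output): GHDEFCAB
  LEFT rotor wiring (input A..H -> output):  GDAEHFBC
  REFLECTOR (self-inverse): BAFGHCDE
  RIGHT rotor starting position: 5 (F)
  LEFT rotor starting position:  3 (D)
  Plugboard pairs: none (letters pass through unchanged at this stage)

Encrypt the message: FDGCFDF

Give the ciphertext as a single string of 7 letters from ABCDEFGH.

Answer: CHCGAEH

Derivation:
Char 1 ('F'): step: R->6, L=3; F->plug->F->R->G->L->A->refl->B->L'->A->R'->C->plug->C
Char 2 ('D'): step: R->7, L=3; D->plug->D->R->E->L->H->refl->E->L'->B->R'->H->plug->H
Char 3 ('G'): step: R->0, L->4 (L advanced); G->plug->G->R->A->L->D->refl->G->L'->D->R'->C->plug->C
Char 4 ('C'): step: R->1, L=4; C->plug->C->R->D->L->G->refl->D->L'->A->R'->G->plug->G
Char 5 ('F'): step: R->2, L=4; F->plug->F->R->H->L->A->refl->B->L'->B->R'->A->plug->A
Char 6 ('D'): step: R->3, L=4; D->plug->D->R->F->L->H->refl->E->L'->G->R'->E->plug->E
Char 7 ('F'): step: R->4, L=4; F->plug->F->R->D->L->G->refl->D->L'->A->R'->H->plug->H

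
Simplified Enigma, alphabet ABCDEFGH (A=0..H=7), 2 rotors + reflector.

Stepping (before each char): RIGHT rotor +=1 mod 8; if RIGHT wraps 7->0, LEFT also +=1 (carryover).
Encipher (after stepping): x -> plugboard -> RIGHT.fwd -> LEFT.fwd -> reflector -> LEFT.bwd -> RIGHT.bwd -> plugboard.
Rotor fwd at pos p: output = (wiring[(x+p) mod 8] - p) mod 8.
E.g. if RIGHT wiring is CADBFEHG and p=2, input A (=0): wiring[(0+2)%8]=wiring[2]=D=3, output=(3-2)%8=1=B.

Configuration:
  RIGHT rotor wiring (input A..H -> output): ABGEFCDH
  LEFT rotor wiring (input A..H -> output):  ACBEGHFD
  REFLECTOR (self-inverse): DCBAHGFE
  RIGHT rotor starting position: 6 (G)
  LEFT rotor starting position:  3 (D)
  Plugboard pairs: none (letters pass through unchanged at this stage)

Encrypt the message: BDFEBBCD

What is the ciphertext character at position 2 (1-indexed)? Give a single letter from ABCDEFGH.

Char 1 ('B'): step: R->7, L=3; B->plug->B->R->B->L->D->refl->A->L'->E->R'->H->plug->H
Char 2 ('D'): step: R->0, L->4 (L advanced); D->plug->D->R->E->L->E->refl->H->L'->D->R'->G->plug->G

G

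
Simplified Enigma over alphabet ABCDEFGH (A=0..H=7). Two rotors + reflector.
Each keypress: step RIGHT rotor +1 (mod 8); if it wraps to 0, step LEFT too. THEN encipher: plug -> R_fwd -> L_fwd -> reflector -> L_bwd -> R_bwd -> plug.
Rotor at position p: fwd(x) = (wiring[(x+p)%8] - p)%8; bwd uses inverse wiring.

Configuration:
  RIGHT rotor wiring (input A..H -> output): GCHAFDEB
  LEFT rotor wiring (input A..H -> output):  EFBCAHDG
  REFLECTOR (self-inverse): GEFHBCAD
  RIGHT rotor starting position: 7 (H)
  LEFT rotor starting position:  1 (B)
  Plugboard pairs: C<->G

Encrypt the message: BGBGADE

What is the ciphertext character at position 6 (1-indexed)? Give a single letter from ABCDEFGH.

Char 1 ('B'): step: R->0, L->2 (L advanced); B->plug->B->R->C->L->G->refl->A->L'->B->R'->H->plug->H
Char 2 ('G'): step: R->1, L=2; G->plug->C->R->H->L->D->refl->H->L'->A->R'->G->plug->C
Char 3 ('B'): step: R->2, L=2; B->plug->B->R->G->L->C->refl->F->L'->D->R'->C->plug->G
Char 4 ('G'): step: R->3, L=2; G->plug->C->R->A->L->H->refl->D->L'->H->R'->G->plug->C
Char 5 ('A'): step: R->4, L=2; A->plug->A->R->B->L->A->refl->G->L'->C->R'->E->plug->E
Char 6 ('D'): step: R->5, L=2; D->plug->D->R->B->L->A->refl->G->L'->C->R'->F->plug->F

F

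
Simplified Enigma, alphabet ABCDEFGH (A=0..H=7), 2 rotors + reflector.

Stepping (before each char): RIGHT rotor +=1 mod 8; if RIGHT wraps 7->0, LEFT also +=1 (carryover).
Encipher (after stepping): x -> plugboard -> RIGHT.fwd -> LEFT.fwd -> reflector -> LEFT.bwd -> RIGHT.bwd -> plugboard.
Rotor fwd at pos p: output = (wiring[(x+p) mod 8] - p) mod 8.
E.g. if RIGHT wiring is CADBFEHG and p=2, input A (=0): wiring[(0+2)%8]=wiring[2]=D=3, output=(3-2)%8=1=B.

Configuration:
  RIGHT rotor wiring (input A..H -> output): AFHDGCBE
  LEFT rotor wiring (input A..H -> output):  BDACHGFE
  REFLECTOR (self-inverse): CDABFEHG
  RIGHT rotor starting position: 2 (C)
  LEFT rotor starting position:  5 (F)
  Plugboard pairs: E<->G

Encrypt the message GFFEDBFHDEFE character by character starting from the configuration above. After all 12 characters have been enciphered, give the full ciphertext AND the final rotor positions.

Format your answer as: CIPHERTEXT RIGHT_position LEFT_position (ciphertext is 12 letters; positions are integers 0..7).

Answer: CHBFADGAECEG 6 6

Derivation:
Char 1 ('G'): step: R->3, L=5; G->plug->E->R->B->L->A->refl->C->L'->H->R'->C->plug->C
Char 2 ('F'): step: R->4, L=5; F->plug->F->R->B->L->A->refl->C->L'->H->R'->H->plug->H
Char 3 ('F'): step: R->5, L=5; F->plug->F->R->C->L->H->refl->G->L'->E->R'->B->plug->B
Char 4 ('E'): step: R->6, L=5; E->plug->G->R->A->L->B->refl->D->L'->F->R'->F->plug->F
Char 5 ('D'): step: R->7, L=5; D->plug->D->R->A->L->B->refl->D->L'->F->R'->A->plug->A
Char 6 ('B'): step: R->0, L->6 (L advanced); B->plug->B->R->F->L->E->refl->F->L'->D->R'->D->plug->D
Char 7 ('F'): step: R->1, L=6; F->plug->F->R->A->L->H->refl->G->L'->B->R'->E->plug->G
Char 8 ('H'): step: R->2, L=6; H->plug->H->R->D->L->F->refl->E->L'->F->R'->A->plug->A
Char 9 ('D'): step: R->3, L=6; D->plug->D->R->G->L->B->refl->D->L'->C->R'->G->plug->E
Char 10 ('E'): step: R->4, L=6; E->plug->G->R->D->L->F->refl->E->L'->F->R'->C->plug->C
Char 11 ('F'): step: R->5, L=6; F->plug->F->R->C->L->D->refl->B->L'->G->R'->G->plug->E
Char 12 ('E'): step: R->6, L=6; E->plug->G->R->A->L->H->refl->G->L'->B->R'->E->plug->G
Final: ciphertext=CHBFADGAECEG, RIGHT=6, LEFT=6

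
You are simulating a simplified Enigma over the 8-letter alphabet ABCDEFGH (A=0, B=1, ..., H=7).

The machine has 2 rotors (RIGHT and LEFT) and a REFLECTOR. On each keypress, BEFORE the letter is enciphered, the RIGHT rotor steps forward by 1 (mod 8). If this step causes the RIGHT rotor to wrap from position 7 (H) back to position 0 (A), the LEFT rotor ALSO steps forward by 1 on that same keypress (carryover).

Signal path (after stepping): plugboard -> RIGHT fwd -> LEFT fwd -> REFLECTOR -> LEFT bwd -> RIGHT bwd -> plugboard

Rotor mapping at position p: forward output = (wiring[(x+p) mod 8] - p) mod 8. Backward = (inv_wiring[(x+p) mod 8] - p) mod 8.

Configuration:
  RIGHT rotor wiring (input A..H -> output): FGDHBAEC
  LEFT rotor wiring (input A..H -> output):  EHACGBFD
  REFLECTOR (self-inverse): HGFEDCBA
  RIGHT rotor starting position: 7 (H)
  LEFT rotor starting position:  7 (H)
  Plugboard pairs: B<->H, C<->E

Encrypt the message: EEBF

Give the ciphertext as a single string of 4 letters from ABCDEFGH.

Char 1 ('E'): step: R->0, L->0 (L advanced); E->plug->C->R->D->L->C->refl->F->L'->G->R'->B->plug->H
Char 2 ('E'): step: R->1, L=0; E->plug->C->R->G->L->F->refl->C->L'->D->R'->F->plug->F
Char 3 ('B'): step: R->2, L=0; B->plug->H->R->E->L->G->refl->B->L'->F->R'->B->plug->H
Char 4 ('F'): step: R->3, L=0; F->plug->F->R->C->L->A->refl->H->L'->B->R'->D->plug->D

Answer: HFHD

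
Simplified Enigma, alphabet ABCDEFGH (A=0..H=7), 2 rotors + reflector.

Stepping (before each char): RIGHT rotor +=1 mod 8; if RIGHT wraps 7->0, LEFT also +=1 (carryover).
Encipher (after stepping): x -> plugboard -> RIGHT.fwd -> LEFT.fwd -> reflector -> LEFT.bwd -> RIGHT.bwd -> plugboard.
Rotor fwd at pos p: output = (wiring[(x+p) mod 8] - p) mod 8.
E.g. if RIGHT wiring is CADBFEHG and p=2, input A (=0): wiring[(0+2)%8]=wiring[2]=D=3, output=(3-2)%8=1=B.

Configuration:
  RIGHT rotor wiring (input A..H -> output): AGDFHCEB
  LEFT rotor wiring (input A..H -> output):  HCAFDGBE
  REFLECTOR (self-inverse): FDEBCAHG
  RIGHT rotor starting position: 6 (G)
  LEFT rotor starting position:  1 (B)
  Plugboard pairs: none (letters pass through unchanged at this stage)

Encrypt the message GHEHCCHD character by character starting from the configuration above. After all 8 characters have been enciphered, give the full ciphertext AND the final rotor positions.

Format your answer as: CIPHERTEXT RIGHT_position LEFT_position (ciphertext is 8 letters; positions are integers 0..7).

Answer: AFBDEEEH 6 2

Derivation:
Char 1 ('G'): step: R->7, L=1; G->plug->G->R->D->L->C->refl->E->L'->C->R'->A->plug->A
Char 2 ('H'): step: R->0, L->2 (L advanced); H->plug->H->R->B->L->D->refl->B->L'->C->R'->F->plug->F
Char 3 ('E'): step: R->1, L=2; E->plug->E->R->B->L->D->refl->B->L'->C->R'->B->plug->B
Char 4 ('H'): step: R->2, L=2; H->plug->H->R->E->L->H->refl->G->L'->A->R'->D->plug->D
Char 5 ('C'): step: R->3, L=2; C->plug->C->R->H->L->A->refl->F->L'->G->R'->E->plug->E
Char 6 ('C'): step: R->4, L=2; C->plug->C->R->A->L->G->refl->H->L'->E->R'->E->plug->E
Char 7 ('H'): step: R->5, L=2; H->plug->H->R->C->L->B->refl->D->L'->B->R'->E->plug->E
Char 8 ('D'): step: R->6, L=2; D->plug->D->R->A->L->G->refl->H->L'->E->R'->H->plug->H
Final: ciphertext=AFBDEEEH, RIGHT=6, LEFT=2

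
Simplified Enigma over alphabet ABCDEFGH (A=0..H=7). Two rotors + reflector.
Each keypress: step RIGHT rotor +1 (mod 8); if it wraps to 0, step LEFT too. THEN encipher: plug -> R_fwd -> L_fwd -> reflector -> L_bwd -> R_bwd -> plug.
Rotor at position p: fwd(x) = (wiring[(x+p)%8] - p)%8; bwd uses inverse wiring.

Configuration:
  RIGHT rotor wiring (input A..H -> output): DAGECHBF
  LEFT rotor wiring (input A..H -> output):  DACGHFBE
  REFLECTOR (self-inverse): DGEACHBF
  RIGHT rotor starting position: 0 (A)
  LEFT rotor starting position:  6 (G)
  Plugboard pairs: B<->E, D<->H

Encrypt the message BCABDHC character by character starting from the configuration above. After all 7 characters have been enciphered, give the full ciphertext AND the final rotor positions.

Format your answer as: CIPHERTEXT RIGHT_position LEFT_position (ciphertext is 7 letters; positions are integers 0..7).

Char 1 ('B'): step: R->1, L=6; B->plug->E->R->G->L->B->refl->G->L'->B->R'->D->plug->H
Char 2 ('C'): step: R->2, L=6; C->plug->C->R->A->L->D->refl->A->L'->F->R'->D->plug->H
Char 3 ('A'): step: R->3, L=6; A->plug->A->R->B->L->G->refl->B->L'->G->R'->D->plug->H
Char 4 ('B'): step: R->4, L=6; B->plug->E->R->H->L->H->refl->F->L'->C->R'->G->plug->G
Char 5 ('D'): step: R->5, L=6; D->plug->H->R->F->L->A->refl->D->L'->A->R'->C->plug->C
Char 6 ('H'): step: R->6, L=6; H->plug->D->R->C->L->F->refl->H->L'->H->R'->B->plug->E
Char 7 ('C'): step: R->7, L=6; C->plug->C->R->B->L->G->refl->B->L'->G->R'->A->plug->A
Final: ciphertext=HHHGCEA, RIGHT=7, LEFT=6

Answer: HHHGCEA 7 6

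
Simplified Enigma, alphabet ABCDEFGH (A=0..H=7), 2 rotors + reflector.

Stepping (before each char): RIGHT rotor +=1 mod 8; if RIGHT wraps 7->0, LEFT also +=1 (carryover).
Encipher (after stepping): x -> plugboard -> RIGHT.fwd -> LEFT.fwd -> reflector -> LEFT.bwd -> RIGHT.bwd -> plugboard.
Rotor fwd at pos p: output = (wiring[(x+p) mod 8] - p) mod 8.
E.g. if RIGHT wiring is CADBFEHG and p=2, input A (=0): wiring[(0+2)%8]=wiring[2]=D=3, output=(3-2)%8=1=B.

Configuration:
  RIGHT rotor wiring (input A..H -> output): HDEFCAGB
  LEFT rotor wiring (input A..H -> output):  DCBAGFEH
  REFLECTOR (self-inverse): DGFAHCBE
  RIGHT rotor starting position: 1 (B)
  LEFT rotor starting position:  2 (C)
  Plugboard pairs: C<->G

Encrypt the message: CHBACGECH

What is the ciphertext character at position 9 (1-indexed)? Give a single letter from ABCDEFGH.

Char 1 ('C'): step: R->2, L=2; C->plug->G->R->F->L->F->refl->C->L'->E->R'->E->plug->E
Char 2 ('H'): step: R->3, L=2; H->plug->H->R->B->L->G->refl->B->L'->G->R'->E->plug->E
Char 3 ('B'): step: R->4, L=2; B->plug->B->R->E->L->C->refl->F->L'->F->R'->D->plug->D
Char 4 ('A'): step: R->5, L=2; A->plug->A->R->D->L->D->refl->A->L'->H->R'->F->plug->F
Char 5 ('C'): step: R->6, L=2; C->plug->G->R->E->L->C->refl->F->L'->F->R'->D->plug->D
Char 6 ('G'): step: R->7, L=2; G->plug->C->R->E->L->C->refl->F->L'->F->R'->D->plug->D
Char 7 ('E'): step: R->0, L->3 (L advanced); E->plug->E->R->C->L->C->refl->F->L'->A->R'->F->plug->F
Char 8 ('C'): step: R->1, L=3; C->plug->G->R->A->L->F->refl->C->L'->C->R'->A->plug->A
Char 9 ('H'): step: R->2, L=3; H->plug->H->R->B->L->D->refl->A->L'->F->R'->G->plug->C

C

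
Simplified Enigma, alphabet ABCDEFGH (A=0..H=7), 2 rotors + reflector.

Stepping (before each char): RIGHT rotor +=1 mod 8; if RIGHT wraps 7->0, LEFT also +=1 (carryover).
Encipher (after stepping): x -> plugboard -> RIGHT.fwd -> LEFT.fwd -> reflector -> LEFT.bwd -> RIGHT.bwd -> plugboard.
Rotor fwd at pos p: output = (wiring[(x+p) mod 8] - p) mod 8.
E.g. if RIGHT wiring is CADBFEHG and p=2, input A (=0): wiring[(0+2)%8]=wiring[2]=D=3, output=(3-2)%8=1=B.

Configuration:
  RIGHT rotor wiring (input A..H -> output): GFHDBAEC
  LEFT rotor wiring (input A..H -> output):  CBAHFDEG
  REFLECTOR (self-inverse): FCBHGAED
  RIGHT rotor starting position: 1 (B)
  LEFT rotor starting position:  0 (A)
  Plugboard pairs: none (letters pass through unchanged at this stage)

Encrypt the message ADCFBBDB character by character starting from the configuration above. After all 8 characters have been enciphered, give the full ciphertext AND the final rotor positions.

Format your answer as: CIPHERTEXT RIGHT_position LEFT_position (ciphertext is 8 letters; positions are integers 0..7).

Answer: HAFHHCHD 1 1

Derivation:
Char 1 ('A'): step: R->2, L=0; A->plug->A->R->F->L->D->refl->H->L'->D->R'->H->plug->H
Char 2 ('D'): step: R->3, L=0; D->plug->D->R->B->L->B->refl->C->L'->A->R'->A->plug->A
Char 3 ('C'): step: R->4, L=0; C->plug->C->R->A->L->C->refl->B->L'->B->R'->F->plug->F
Char 4 ('F'): step: R->5, L=0; F->plug->F->R->C->L->A->refl->F->L'->E->R'->H->plug->H
Char 5 ('B'): step: R->6, L=0; B->plug->B->R->E->L->F->refl->A->L'->C->R'->H->plug->H
Char 6 ('B'): step: R->7, L=0; B->plug->B->R->H->L->G->refl->E->L'->G->R'->C->plug->C
Char 7 ('D'): step: R->0, L->1 (L advanced); D->plug->D->R->D->L->E->refl->G->L'->C->R'->H->plug->H
Char 8 ('B'): step: R->1, L=1; B->plug->B->R->G->L->F->refl->A->L'->A->R'->D->plug->D
Final: ciphertext=HAFHHCHD, RIGHT=1, LEFT=1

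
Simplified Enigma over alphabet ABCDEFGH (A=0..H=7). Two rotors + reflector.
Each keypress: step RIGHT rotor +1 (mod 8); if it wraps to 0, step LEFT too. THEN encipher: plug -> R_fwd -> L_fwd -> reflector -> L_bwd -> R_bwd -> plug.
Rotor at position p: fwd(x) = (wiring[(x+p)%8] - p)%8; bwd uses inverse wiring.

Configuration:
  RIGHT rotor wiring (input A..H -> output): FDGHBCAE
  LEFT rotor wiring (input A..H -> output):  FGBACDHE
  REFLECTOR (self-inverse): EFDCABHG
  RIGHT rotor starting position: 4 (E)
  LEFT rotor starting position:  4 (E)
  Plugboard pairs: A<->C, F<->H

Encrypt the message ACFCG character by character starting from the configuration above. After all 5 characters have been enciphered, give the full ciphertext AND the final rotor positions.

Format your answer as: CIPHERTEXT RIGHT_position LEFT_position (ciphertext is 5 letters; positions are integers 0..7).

Answer: BDEBB 1 5

Derivation:
Char 1 ('A'): step: R->5, L=4; A->plug->C->R->H->L->E->refl->A->L'->D->R'->B->plug->B
Char 2 ('C'): step: R->6, L=4; C->plug->A->R->C->L->D->refl->C->L'->F->R'->D->plug->D
Char 3 ('F'): step: R->7, L=4; F->plug->H->R->B->L->H->refl->G->L'->A->R'->E->plug->E
Char 4 ('C'): step: R->0, L->5 (L advanced); C->plug->A->R->F->L->E->refl->A->L'->D->R'->B->plug->B
Char 5 ('G'): step: R->1, L=5; G->plug->G->R->D->L->A->refl->E->L'->F->R'->B->plug->B
Final: ciphertext=BDEBB, RIGHT=1, LEFT=5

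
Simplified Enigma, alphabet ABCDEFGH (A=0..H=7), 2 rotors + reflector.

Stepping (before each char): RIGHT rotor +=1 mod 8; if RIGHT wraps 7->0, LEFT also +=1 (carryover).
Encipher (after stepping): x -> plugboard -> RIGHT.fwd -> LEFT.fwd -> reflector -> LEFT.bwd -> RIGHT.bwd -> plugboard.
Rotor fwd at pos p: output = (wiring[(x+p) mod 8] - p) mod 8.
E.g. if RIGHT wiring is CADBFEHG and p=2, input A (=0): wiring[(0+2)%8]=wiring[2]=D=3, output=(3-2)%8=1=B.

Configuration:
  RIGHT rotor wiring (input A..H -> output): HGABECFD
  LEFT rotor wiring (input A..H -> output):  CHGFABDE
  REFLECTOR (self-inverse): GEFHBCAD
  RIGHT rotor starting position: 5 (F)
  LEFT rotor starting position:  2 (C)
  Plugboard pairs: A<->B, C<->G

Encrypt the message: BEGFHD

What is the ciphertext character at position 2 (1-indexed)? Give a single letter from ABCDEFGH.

Char 1 ('B'): step: R->6, L=2; B->plug->A->R->H->L->F->refl->C->L'->F->R'->B->plug->A
Char 2 ('E'): step: R->7, L=2; E->plug->E->R->C->L->G->refl->A->L'->G->R'->H->plug->H

H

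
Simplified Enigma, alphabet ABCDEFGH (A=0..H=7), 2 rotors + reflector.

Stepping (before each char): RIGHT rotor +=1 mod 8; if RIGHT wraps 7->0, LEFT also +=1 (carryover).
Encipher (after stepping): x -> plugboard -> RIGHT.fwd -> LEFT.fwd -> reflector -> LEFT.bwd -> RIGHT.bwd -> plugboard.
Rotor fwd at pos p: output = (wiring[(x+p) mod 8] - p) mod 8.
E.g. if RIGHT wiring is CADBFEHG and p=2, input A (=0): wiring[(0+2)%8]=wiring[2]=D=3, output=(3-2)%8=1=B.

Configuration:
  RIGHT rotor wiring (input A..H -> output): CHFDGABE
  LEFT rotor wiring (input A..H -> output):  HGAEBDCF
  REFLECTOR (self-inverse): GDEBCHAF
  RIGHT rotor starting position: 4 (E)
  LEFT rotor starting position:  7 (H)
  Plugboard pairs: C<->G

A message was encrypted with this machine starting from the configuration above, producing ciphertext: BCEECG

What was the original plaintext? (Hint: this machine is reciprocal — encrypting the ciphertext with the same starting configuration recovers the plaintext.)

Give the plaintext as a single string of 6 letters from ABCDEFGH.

Char 1 ('B'): step: R->5, L=7; B->plug->B->R->E->L->F->refl->H->L'->C->R'->E->plug->E
Char 2 ('C'): step: R->6, L=7; C->plug->G->R->A->L->G->refl->A->L'->B->R'->D->plug->D
Char 3 ('E'): step: R->7, L=7; E->plug->E->R->E->L->F->refl->H->L'->C->R'->H->plug->H
Char 4 ('E'): step: R->0, L->0 (L advanced); E->plug->E->R->G->L->C->refl->E->L'->D->R'->D->plug->D
Char 5 ('C'): step: R->1, L=0; C->plug->G->R->D->L->E->refl->C->L'->G->R'->A->plug->A
Char 6 ('G'): step: R->2, L=0; G->plug->C->R->E->L->B->refl->D->L'->F->R'->H->plug->H

Answer: EDHDAH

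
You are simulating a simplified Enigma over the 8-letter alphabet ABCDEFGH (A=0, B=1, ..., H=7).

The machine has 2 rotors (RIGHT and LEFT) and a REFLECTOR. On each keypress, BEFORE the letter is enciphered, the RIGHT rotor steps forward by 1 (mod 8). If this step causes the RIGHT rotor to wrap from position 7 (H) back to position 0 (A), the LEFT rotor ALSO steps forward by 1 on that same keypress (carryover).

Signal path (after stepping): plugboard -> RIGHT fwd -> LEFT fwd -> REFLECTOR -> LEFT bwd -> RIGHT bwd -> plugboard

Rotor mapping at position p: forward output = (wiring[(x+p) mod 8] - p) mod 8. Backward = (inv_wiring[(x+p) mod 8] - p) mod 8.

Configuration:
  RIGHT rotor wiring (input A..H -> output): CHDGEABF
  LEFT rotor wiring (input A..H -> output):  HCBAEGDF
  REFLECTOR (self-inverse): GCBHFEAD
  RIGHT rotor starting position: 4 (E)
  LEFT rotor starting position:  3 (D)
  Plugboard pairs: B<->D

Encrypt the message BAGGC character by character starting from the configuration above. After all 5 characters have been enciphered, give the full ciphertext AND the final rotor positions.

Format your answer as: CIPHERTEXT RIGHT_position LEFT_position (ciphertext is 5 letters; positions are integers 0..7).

Answer: CDBCF 1 4

Derivation:
Char 1 ('B'): step: R->5, L=3; B->plug->D->R->F->L->E->refl->F->L'->A->R'->C->plug->C
Char 2 ('A'): step: R->6, L=3; A->plug->A->R->D->L->A->refl->G->L'->H->R'->B->plug->D
Char 3 ('G'): step: R->7, L=3; G->plug->G->R->B->L->B->refl->C->L'->E->R'->D->plug->B
Char 4 ('G'): step: R->0, L->4 (L advanced); G->plug->G->R->B->L->C->refl->B->L'->D->R'->C->plug->C
Char 5 ('C'): step: R->1, L=4; C->plug->C->R->F->L->G->refl->A->L'->A->R'->F->plug->F
Final: ciphertext=CDBCF, RIGHT=1, LEFT=4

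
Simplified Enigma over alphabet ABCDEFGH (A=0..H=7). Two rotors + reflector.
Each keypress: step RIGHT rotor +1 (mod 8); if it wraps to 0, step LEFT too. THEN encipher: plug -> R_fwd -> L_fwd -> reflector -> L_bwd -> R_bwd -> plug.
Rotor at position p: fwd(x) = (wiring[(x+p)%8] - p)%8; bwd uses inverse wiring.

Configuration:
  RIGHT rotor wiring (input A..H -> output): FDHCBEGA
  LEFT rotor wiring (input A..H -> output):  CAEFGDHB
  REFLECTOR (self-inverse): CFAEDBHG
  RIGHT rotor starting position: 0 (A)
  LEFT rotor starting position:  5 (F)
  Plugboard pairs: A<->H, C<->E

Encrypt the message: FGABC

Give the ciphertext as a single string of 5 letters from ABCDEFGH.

Answer: DEFHB

Derivation:
Char 1 ('F'): step: R->1, L=5; F->plug->F->R->F->L->H->refl->G->L'->A->R'->D->plug->D
Char 2 ('G'): step: R->2, L=5; G->plug->G->R->D->L->F->refl->B->L'->H->R'->C->plug->E
Char 3 ('A'): step: R->3, L=5; A->plug->H->R->E->L->D->refl->E->L'->C->R'->F->plug->F
Char 4 ('B'): step: R->4, L=5; B->plug->B->R->A->L->G->refl->H->L'->F->R'->A->plug->H
Char 5 ('C'): step: R->5, L=5; C->plug->E->R->G->L->A->refl->C->L'->B->R'->B->plug->B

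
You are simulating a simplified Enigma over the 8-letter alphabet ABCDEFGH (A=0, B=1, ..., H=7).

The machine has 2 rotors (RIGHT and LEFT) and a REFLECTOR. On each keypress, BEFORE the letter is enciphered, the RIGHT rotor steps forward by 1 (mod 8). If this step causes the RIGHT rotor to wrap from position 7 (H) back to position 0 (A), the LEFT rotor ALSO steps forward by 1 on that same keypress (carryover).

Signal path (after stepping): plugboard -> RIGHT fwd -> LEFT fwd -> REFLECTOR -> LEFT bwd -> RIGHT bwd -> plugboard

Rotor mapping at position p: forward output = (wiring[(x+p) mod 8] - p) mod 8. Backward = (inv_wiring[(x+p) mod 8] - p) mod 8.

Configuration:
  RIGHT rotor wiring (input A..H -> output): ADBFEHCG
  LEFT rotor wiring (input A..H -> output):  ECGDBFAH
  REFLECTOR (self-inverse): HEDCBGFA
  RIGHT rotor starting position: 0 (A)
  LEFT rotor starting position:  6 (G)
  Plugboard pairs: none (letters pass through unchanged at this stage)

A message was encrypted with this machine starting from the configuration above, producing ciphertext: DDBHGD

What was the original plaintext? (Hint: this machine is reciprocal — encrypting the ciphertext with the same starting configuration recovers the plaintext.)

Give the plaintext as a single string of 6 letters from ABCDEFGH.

Answer: FCEBEC

Derivation:
Char 1 ('D'): step: R->1, L=6; D->plug->D->R->D->L->E->refl->B->L'->B->R'->F->plug->F
Char 2 ('D'): step: R->2, L=6; D->plug->D->R->F->L->F->refl->G->L'->C->R'->C->plug->C
Char 3 ('B'): step: R->3, L=6; B->plug->B->R->B->L->B->refl->E->L'->D->R'->E->plug->E
Char 4 ('H'): step: R->4, L=6; H->plug->H->R->B->L->B->refl->E->L'->D->R'->B->plug->B
Char 5 ('G'): step: R->5, L=6; G->plug->G->R->A->L->C->refl->D->L'->G->R'->E->plug->E
Char 6 ('D'): step: R->6, L=6; D->plug->D->R->F->L->F->refl->G->L'->C->R'->C->plug->C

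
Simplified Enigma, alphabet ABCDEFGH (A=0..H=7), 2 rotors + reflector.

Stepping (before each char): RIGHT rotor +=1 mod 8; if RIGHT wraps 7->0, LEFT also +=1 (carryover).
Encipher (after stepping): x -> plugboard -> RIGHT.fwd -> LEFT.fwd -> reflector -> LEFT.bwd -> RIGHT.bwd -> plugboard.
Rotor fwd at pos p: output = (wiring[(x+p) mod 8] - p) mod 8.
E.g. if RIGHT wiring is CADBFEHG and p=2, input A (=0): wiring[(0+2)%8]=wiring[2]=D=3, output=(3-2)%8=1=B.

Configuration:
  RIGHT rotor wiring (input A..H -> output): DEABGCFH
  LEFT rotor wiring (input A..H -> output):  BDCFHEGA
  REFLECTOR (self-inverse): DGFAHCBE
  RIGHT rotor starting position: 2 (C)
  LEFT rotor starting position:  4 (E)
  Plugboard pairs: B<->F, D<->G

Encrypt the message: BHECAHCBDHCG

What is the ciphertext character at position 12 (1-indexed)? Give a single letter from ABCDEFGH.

Char 1 ('B'): step: R->3, L=4; B->plug->F->R->A->L->D->refl->A->L'->B->R'->G->plug->D
Char 2 ('H'): step: R->4, L=4; H->plug->H->R->F->L->H->refl->E->L'->D->R'->D->plug->G
Char 3 ('E'): step: R->5, L=4; E->plug->E->R->H->L->B->refl->G->L'->G->R'->D->plug->G
Char 4 ('C'): step: R->6, L=4; C->plug->C->R->F->L->H->refl->E->L'->D->R'->F->plug->B
Char 5 ('A'): step: R->7, L=4; A->plug->A->R->A->L->D->refl->A->L'->B->R'->D->plug->G
Char 6 ('H'): step: R->0, L->5 (L advanced); H->plug->H->R->H->L->C->refl->F->L'->F->R'->G->plug->D
Char 7 ('C'): step: R->1, L=5; C->plug->C->R->A->L->H->refl->E->L'->D->R'->A->plug->A
Char 8 ('B'): step: R->2, L=5; B->plug->F->R->F->L->F->refl->C->L'->H->R'->B->plug->F
Char 9 ('D'): step: R->3, L=5; D->plug->G->R->B->L->B->refl->G->L'->E->R'->E->plug->E
Char 10 ('H'): step: R->4, L=5; H->plug->H->R->F->L->F->refl->C->L'->H->R'->E->plug->E
Char 11 ('C'): step: R->5, L=5; C->plug->C->R->C->L->D->refl->A->L'->G->R'->D->plug->G
Char 12 ('G'): step: R->6, L=5; G->plug->D->R->G->L->A->refl->D->L'->C->R'->E->plug->E

E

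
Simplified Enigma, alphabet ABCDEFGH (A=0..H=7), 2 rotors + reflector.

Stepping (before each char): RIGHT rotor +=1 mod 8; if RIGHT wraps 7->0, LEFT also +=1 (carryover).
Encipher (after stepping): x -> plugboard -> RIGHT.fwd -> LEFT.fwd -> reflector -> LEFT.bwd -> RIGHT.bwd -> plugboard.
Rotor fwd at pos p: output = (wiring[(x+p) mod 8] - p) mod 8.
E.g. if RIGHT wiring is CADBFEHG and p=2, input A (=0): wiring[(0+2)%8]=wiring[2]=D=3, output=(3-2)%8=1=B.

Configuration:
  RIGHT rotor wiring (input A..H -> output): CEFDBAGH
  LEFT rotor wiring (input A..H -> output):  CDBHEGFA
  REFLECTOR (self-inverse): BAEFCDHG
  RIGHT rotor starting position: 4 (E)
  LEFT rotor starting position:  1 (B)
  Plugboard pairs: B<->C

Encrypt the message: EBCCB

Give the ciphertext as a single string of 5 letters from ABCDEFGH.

Answer: CGEEA

Derivation:
Char 1 ('E'): step: R->5, L=1; E->plug->E->R->H->L->B->refl->A->L'->B->R'->B->plug->C
Char 2 ('B'): step: R->6, L=1; B->plug->C->R->E->L->F->refl->D->L'->D->R'->G->plug->G
Char 3 ('C'): step: R->7, L=1; C->plug->B->R->D->L->D->refl->F->L'->E->R'->E->plug->E
Char 4 ('C'): step: R->0, L->2 (L advanced); C->plug->B->R->E->L->D->refl->F->L'->B->R'->E->plug->E
Char 5 ('B'): step: R->1, L=2; B->plug->C->R->C->L->C->refl->E->L'->D->R'->A->plug->A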